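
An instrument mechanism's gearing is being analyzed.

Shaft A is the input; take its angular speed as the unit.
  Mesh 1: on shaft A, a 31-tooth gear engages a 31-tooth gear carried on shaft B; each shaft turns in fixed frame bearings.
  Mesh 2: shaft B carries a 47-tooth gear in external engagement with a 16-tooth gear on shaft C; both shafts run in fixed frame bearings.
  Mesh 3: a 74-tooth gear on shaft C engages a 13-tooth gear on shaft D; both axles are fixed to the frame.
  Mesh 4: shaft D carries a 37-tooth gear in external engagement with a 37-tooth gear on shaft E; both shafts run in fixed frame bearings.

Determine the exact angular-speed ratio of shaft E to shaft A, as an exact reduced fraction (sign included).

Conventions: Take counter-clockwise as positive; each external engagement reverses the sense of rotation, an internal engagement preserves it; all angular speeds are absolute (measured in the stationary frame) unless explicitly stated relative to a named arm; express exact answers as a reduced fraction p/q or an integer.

class = fixed-axis compound train [4 meshes; 4 ratios multiply, 4 sense flips]
mesh 1 [31T→31T]: running ratio 1, sense −
mesh 2 [47T→16T]: running ratio 47/16, sense +
mesh 3 [74T→13T]: running ratio 1739/104, sense −
mesh 4 [37T→37T]: running ratio 1739/104, sense +
ω_out/ω_in = 1739/104

1739/104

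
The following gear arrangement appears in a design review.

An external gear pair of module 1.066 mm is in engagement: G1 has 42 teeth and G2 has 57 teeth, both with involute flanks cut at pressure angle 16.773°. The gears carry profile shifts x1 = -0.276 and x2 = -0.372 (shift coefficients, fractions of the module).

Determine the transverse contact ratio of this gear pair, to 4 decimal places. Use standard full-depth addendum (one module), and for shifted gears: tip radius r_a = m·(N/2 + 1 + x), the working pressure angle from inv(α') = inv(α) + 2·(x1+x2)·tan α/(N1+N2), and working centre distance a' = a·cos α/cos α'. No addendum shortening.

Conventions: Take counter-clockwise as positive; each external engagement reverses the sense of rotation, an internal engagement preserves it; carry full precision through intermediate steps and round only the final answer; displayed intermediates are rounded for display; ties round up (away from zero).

2.2672

recognized (one external pair, fixed centres): single-mesh tooth geometry, m = 1.066, N1 = 42, N2 = 57
base radii: r_b1 = 21.433601, r_b2 = 29.088458
tip radii: r_a1 = 23.157784, r_a2 = 31.050448
inv(α') = inv(16.773°) + 2·(-0.276-0.372)·tan α/(42+57) = 0.00471396  ⇒  α' = 13.74836°
a' = a·cos α / cos α' = 52.7670·cos 16.773°/cos 13.74836° = 52.012269
action lengths: √(r_a1²−r_b1²) = 8.768336, √(r_a2²−r_b2²) = 10.862408
base pitch p_b = π·m·cos α = 3.206459
CR = (8.768336 + 10.862408 − 52.012269·sin 13.74836°)/3.206459 = 2.267176
contact ratio ≈ 2.2672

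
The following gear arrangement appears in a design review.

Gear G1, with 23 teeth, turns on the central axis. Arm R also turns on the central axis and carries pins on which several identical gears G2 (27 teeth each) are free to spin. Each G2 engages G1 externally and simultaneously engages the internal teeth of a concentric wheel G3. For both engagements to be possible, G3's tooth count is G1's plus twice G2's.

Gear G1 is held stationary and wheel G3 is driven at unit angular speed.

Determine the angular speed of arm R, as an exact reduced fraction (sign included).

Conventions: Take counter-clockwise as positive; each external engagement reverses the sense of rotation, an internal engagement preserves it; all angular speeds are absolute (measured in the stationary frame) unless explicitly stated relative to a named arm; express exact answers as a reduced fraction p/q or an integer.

77/100

class = planetary set [G3 = 23+2·27 = 77; Willis about the carrier]
ring teeth: 23 + 2·27 = 77
23(ω_sun−ω_arm) = −77(ω_ring−ω_arm),  ω_sun = 0, ω_ring = 1
23(0−ω_arm) = −77(1−ω_arm)  ⇒  100·ω_arm = 77  ⇒  ω_arm = 77/100
exact speed ratio = 77/100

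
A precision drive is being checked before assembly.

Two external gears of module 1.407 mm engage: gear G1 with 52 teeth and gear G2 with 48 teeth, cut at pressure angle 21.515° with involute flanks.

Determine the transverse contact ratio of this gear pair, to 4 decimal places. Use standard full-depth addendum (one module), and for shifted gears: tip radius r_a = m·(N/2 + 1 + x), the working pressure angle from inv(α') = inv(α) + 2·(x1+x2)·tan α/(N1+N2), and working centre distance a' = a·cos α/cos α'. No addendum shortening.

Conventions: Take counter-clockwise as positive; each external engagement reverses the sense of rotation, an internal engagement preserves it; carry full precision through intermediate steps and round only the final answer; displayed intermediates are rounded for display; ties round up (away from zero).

1.6784

class = single-mesh tooth geometry [involute pair 52T × 48T, m = 1.407]
base radii: r_b1 = 34.033024, r_b2 = 31.415099
tip radii: r_a1 = 37.989000, r_a2 = 35.175000
no profile shift: α' = α, a' = a
action lengths: √(r_a1²−r_b1²) = 16.879496, √(r_a2²−r_b2²) = 15.823153
base pitch p_b = π·m·cos α = 4.112227
CR = (16.879496 + 15.823153 − 70.350000·sin 21.51500°)/4.112227 = 1.678446
contact ratio ≈ 1.6784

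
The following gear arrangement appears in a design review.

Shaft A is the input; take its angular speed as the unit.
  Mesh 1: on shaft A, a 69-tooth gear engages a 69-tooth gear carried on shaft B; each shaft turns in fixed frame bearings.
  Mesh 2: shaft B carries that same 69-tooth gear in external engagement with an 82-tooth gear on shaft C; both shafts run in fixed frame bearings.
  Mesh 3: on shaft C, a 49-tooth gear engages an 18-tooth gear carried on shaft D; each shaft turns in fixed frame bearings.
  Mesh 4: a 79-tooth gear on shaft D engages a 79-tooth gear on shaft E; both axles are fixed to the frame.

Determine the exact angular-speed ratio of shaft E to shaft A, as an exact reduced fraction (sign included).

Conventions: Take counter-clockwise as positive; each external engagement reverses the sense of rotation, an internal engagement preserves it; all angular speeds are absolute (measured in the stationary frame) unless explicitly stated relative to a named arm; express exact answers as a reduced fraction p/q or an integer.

class = fixed-axis compound train [4 meshes; 4 ratios multiply, 4 sense flips]
mesh 1 [69T→69T]: running ratio 1, sense −
mesh 2 [69T→82T]: running ratio 69/82, sense +
mesh 3 [49T→18T]: running ratio 1127/492, sense −
mesh 4 [79T→79T]: running ratio 1127/492, sense +
ω_out/ω_in = 1127/492

1127/492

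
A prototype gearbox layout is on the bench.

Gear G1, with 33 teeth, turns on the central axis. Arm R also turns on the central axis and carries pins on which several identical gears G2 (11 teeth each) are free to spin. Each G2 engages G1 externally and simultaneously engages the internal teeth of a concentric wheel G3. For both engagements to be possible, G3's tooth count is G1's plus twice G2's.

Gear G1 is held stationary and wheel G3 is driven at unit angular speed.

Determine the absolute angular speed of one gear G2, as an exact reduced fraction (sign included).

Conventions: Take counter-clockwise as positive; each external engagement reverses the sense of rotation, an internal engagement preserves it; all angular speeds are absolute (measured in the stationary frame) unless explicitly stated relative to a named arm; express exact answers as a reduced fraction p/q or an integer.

5/2

class = planetary set [G3 = 33+2·11 = 55; Willis about the carrier]
ring teeth: 33 + 2·11 = 55
33(ω_sun−ω_arm) = −55(ω_ring−ω_arm),  ω_sun = 0, ω_ring = 1
33(0−ω_arm) = −55(1−ω_arm)  ⇒  88·ω_arm = 55  ⇒  ω_arm = 5/8
sun–planet mesh: 33·(0−5/8) = −11·(ω_p−ω_arm)  ⇒  ω_p−ω_arm = 15/8
ω_p = 5/8 + 15/8 = 5/2
exact speed ratio = 5/2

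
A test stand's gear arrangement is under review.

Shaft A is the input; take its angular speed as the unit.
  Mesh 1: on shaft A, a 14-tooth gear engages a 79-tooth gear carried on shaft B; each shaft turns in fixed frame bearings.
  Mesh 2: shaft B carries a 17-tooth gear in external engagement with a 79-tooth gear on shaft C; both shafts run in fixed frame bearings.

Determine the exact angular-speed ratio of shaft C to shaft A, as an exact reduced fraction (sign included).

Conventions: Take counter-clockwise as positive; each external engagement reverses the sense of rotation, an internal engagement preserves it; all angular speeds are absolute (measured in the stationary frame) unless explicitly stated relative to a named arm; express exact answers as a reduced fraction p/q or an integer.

238/6241

class = fixed-axis compound train [2 meshes; 2 ratios multiply, 2 sense flips]
mesh 1 [14T→79T]: running ratio 14/79, sense −
mesh 2 [17T→79T]: running ratio 238/6241, sense +
ω_out/ω_in = 238/6241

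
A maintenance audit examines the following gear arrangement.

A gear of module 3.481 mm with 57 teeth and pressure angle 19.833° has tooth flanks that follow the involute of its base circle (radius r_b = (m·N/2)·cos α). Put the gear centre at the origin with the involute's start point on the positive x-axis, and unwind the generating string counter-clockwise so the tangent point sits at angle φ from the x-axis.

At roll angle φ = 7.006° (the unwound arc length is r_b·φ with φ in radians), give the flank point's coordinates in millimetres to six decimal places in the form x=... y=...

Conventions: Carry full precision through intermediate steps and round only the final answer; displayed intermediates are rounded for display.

topology: single-mesh involute geometry — m = 3.481, N = 57
pitch radius r_p = m·N/2 = 3.481·57/2 = 99.208500
base radius r_b = r_p·cos α = 99.208500·cos 19.833° = 93.323999
roll angle φ = 7.006° = 0.12227777 rad
x = r_b·(cos φ + φ·sin φ) = 94.019076
y = r_b·(sin φ − φ·cos φ) = 0.056789

x=94.019076 y=0.056789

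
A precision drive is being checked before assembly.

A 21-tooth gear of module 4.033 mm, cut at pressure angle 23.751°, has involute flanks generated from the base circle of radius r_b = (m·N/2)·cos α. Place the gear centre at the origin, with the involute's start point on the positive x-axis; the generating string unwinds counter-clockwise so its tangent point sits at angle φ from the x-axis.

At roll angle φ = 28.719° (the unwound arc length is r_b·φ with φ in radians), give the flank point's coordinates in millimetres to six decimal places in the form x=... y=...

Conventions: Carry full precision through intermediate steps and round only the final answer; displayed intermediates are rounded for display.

class = single-mesh tooth geometry [base-circle involute, m = 4.033, 21T]
pitch radius r_p = m·N/2 = 4.033·21/2 = 42.346500
base radius r_b = r_p·cos α = 42.346500·cos 23.751° = 38.759940
roll angle φ = 28.719° = 0.50124111 rad
x = r_b·(cos φ + φ·sin φ) = 43.327427
y = r_b·(sin φ − φ·cos φ) = 1.586540

x=43.327427 y=1.586540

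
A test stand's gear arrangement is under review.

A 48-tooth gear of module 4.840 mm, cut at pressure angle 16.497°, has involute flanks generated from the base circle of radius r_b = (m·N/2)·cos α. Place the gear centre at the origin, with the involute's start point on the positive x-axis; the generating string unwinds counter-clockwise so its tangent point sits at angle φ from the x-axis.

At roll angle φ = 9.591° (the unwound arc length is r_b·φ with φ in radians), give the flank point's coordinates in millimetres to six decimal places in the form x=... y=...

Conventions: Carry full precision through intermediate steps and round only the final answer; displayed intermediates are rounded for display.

topology: single-mesh involute geometry — m = 4.840, N = 48
pitch radius r_p = m·N/2 = 4.840·48/2 = 116.160000
base radius r_b = r_p·cos α = 116.160000·cos 16.497° = 111.378228
roll angle φ = 9.591° = 0.16739453 rad
x = r_b·(cos φ + φ·sin φ) = 112.927774
y = r_b·(sin φ − φ·cos φ) = 0.173654

x=112.927774 y=0.173654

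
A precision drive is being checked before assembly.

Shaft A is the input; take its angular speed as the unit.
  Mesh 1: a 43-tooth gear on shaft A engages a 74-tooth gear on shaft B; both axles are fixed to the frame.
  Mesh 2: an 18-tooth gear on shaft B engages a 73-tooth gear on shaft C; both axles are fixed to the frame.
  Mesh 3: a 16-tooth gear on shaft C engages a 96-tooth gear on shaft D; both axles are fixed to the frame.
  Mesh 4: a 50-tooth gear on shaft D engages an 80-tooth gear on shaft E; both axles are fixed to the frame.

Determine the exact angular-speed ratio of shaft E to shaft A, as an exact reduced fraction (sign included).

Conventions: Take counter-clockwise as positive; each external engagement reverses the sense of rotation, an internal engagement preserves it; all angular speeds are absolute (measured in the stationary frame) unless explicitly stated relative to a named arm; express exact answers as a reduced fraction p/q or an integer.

class = fixed-axis compound train [4 meshes; 4 ratios multiply, 4 sense flips]
mesh 1 [43T→74T]: running ratio 43/74, sense −
mesh 2 [18T→73T]: running ratio 387/2701, sense +
mesh 3 [16T→96T]: running ratio 129/5402, sense −
mesh 4 [50T→80T]: running ratio 645/43216, sense +
ω_out/ω_in = 645/43216

645/43216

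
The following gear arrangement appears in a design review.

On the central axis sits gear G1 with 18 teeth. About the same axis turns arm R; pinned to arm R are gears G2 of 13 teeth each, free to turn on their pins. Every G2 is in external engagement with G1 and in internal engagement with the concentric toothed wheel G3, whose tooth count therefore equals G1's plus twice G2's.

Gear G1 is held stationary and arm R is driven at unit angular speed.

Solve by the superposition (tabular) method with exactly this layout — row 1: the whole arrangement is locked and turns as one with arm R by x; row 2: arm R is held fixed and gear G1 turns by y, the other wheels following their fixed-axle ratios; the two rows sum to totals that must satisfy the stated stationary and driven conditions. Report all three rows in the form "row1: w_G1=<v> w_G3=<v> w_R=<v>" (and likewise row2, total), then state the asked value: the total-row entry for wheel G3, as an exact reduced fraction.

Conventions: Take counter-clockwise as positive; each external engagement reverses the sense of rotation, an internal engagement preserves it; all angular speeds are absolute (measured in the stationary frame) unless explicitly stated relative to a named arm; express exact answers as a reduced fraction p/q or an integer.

class = planetary set [G3 = 18+2·13 = 44; Willis about the carrier]
row 1 — lock + rotate with arm: ω_sun = ω_ring = ω_arm = x
row 2 (arm held, sun turns y): ω_ring = −(18/44)·y, ω_arm = 0
boundary: total ω_sun = x + y = 0 and total ω_arm = x = 1  ⇒  y = -1, x = 1
row 2 ring = −(18/44)·(-1) = 9/22
totals (row 1 + row 2): sun 1 + (-1) = 0, ring 1 + 9/22 = 31/22, arm 1 + 0 = 1
asked cell (total, ring) = 31/22

row1: w_G1=1 w_G3=1 w_R=1
row2: w_G1=-1 w_G3=9/22 w_R=0
total: w_G1=0 w_G3=31/22 w_R=1
asked value: 31/22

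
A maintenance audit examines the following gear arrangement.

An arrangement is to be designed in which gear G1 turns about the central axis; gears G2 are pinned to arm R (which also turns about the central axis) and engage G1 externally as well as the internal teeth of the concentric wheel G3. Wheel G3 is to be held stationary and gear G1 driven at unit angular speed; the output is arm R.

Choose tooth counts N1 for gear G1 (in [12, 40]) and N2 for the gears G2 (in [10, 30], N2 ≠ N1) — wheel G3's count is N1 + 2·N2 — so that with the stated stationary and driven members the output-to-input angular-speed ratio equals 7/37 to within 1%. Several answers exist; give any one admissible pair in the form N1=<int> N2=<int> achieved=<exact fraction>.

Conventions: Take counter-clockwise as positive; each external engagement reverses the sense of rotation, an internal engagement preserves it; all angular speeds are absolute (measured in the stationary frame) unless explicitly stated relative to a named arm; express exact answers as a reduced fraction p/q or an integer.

planetary set to be sized for 7/37 (Willis relation)
Willis with ω_ring = 0: ω_arm/ω_sun = N1/(N1+N3); set equal to 7/37  ⇒  N3/N1 = 1/(7/37) − 1 = 30/7
N3 = N1 + 2·N2  ⇒  N2/N1 = (N3/N1 − 1)/2 = (30/7 − 1)/2 = 23/14
smallest multiple with N1 ≥ 12 and N2 ≥ 10: k = 1  ⇒  N1 = 1·14 = 14, N2 = 1·23 = 23 (N1 ≤ 40, N2 ≤ 30, N2 ≠ N1 ✓), N3 = 14 + 2·23 = 60
check: N1/(N1+N3) with N1 = 14, N3 = 60 gives 7/37; |achieved − target| = 0 ≤ 7/3700 ✓

N1=14 N2=23 achieved=7/37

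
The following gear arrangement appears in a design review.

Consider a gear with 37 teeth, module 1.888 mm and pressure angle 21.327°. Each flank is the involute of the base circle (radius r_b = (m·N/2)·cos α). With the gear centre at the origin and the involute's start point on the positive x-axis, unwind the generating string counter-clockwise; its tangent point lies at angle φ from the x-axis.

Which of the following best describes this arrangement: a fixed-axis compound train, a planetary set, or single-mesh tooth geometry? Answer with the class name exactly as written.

single-mesh tooth geometry

class = single-mesh tooth geometry [base-circle involute, m = 1.888, 37T]
classification: single-mesh tooth geometry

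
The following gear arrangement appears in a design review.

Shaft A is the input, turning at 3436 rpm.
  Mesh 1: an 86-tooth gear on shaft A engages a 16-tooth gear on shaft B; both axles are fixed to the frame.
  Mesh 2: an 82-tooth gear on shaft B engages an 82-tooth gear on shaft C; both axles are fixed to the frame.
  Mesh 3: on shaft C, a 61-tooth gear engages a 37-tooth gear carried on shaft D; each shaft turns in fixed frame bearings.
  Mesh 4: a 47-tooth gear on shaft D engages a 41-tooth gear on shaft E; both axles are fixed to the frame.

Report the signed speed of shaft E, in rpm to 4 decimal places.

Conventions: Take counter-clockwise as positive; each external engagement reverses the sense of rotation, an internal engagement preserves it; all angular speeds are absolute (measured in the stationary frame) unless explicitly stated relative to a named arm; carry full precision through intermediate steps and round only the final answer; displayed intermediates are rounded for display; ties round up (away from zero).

4-mesh fixed-axis compound train (all bearings frame-fixed)
mesh 1 [86T→16T]: ω = 3436.0000×86/16 = 18468.5000 rpm, sense flips to −
mesh 2 [82T→82T]: ω = 18468.5000×82/82 = 18468.5000 rpm, sense flips to +
mesh 3 [61T→37T]: ω = 18468.5000×61/37 = 30448.0676 rpm, sense flips to −
mesh 4 [47T→41T]: ω = 30448.0676×47/41 = 34903.8823 rpm, sense flips to +
signed output speed = +34903.8823 rpm

+34903.8823 rpm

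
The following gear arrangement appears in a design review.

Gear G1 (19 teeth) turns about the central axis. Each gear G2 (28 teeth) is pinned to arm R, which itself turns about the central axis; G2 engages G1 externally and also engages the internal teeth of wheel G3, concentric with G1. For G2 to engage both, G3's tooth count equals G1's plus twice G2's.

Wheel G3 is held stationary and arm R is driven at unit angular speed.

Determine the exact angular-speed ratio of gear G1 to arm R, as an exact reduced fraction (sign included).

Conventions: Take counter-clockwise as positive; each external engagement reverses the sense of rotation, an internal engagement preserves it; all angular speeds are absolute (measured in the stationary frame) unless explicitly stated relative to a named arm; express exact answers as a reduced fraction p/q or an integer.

recognized (axles ride arm R): planetary set, 19/28/75 teeth
ring teeth: 19 + 2·28 = 75
19(ω_sun−ω_arm) = −75(ω_ring−ω_arm),  ω_ring = 0, ω_arm = 1
ω_sun = 1 − (75/19)(0−1) = 94/19
ω_out/ω_in = 94/19

94/19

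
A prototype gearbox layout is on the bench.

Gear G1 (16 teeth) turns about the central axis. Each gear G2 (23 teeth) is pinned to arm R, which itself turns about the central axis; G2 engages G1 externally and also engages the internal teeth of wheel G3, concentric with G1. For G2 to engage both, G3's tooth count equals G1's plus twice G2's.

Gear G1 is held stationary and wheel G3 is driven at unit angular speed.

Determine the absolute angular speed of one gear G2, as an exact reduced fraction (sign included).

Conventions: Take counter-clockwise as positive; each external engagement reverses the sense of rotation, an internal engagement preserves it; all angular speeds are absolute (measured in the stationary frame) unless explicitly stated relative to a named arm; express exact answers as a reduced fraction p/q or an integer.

31/23

class = planetary set [G3 = 16+2·23 = 62; Willis about the carrier]
ring teeth: 16 + 2·23 = 62
16(ω_sun−ω_arm) = −62(ω_ring−ω_arm),  ω_sun = 0, ω_ring = 1
16(0−ω_arm) = −62(1−ω_arm)  ⇒  78·ω_arm = 62  ⇒  ω_arm = 31/39
sun–planet mesh: 16·(0−31/39) = −23·(ω_p−ω_arm)  ⇒  ω_p−ω_arm = 496/897
ω_p = 31/39 + 496/897 = 31/23
exact speed ratio = 31/23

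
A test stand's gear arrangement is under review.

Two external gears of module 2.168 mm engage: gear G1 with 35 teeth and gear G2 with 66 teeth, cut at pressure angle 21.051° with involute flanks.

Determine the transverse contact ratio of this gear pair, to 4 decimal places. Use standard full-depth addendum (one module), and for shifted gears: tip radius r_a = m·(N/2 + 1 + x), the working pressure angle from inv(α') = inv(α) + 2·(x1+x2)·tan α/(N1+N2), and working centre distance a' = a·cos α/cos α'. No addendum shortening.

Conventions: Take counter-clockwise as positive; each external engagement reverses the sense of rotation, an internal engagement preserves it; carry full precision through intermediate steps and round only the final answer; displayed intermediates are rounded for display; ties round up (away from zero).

1.6902

class = single-mesh tooth geometry [involute pair 35T × 66T, m = 2.168]
base radii: r_b1 = 35.407925, r_b2 = 66.769230
tip radii: r_a1 = 40.108000, r_a2 = 73.712000
no profile shift: α' = α, a' = a
action lengths: √(r_a1²−r_b1²) = 18.839600, √(r_a2²−r_b2²) = 31.230256
base pitch p_b = π·m·cos α = 6.356416
CR = (18.839600 + 31.230256 − 109.484000·sin 21.05100°)/6.356416 = 1.690156
contact ratio ≈ 1.6902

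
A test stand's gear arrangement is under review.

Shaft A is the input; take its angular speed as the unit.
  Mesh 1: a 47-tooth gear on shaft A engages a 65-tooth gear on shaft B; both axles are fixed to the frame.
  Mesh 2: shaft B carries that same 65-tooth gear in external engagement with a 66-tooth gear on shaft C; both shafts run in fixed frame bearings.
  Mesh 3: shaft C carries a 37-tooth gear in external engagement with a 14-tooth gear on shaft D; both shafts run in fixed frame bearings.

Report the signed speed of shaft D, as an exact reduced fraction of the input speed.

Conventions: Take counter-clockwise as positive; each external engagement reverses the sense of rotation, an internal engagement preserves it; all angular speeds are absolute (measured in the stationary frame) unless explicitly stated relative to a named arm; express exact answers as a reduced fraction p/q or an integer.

-1739/924

3-mesh fixed-axis compound train (all bearings frame-fixed)
mesh 1 [47T→65T]: |ω|/ω_in = 1×47/65 = 47/65, sense flips to −
mesh 2 [65T→66T]: |ω|/ω_in = (47/65)×65/66 = 47/66, sense flips to +
mesh 3 [37T→14T]: |ω|/ω_in = (47/66)×37/14 = 1739/924, sense flips to −
signed output speed (× input speed) = -1739/924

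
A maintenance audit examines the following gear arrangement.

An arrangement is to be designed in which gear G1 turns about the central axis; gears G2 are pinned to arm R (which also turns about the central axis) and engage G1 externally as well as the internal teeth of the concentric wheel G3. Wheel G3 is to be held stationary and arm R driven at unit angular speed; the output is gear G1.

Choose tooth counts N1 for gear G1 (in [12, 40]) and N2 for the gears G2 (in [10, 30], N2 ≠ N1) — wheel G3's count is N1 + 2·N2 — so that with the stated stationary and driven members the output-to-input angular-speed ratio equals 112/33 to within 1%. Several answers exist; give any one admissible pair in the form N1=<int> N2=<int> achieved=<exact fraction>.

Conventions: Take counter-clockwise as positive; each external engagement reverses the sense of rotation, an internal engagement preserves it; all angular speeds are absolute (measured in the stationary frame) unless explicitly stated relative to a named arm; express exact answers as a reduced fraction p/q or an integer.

planetary set to be sized for 112/33 (Willis relation)
Willis with ω_ring = 0: ω_sun/ω_arm = (N1+N3)/N1; set equal to 112/33  ⇒  N3/N1 = 112/33 − 1 = 79/33
N3 = N1 + 2·N2  ⇒  N2/N1 = (N3/N1 − 1)/2 = (79/33 − 1)/2 = 23/33
smallest multiple with N1 ≥ 12 and N2 ≥ 10: k = 1  ⇒  N1 = 1·33 = 33, N2 = 1·23 = 23 (N1 ≤ 40, N2 ≤ 30, N2 ≠ N1 ✓), N3 = 33 + 2·23 = 79
check: (N1+N3)/N1 with N1 = 33, N3 = 79 gives 112/33; |achieved − target| = 0 ≤ 28/825 ✓

N1=33 N2=23 achieved=112/33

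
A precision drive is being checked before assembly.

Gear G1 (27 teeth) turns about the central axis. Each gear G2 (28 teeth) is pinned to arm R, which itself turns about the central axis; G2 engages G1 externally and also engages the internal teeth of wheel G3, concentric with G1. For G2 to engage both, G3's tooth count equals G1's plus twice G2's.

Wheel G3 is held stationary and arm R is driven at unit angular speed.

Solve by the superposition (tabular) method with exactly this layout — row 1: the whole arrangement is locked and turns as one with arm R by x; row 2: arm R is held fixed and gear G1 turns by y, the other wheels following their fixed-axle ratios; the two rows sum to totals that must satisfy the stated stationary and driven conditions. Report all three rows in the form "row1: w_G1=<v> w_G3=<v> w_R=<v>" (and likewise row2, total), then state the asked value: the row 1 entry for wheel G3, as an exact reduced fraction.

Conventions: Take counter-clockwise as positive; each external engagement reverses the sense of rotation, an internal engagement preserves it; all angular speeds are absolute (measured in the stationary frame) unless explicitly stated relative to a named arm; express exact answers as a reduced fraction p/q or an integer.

row1: w_G1=1 w_G3=1 w_R=1
row2: w_G1=83/27 w_G3=-1 w_R=0
total: w_G1=110/27 w_G3=0 w_R=1
asked value: 1

class = planetary set [G3 = 27+2·28 = 83; Willis about the carrier]
row 1 — lock + rotate with arm: ω_sun = ω_ring = ω_arm = x
row 2 (arm held, sun turns y): ω_ring = −(27/83)·y, ω_arm = 0
boundary: total ω_ring = x − (27/83)·y = 0 and total ω_arm = x = 1  ⇒  y = 83/27, x = 1
row 2 ring = −(27/83)·83/27 = -1
totals (row 1 + row 2): sun 1 + 83/27 = 110/27, ring 1 + (-1) = 0, arm 1 + 0 = 1
asked cell (row1, ring) = 1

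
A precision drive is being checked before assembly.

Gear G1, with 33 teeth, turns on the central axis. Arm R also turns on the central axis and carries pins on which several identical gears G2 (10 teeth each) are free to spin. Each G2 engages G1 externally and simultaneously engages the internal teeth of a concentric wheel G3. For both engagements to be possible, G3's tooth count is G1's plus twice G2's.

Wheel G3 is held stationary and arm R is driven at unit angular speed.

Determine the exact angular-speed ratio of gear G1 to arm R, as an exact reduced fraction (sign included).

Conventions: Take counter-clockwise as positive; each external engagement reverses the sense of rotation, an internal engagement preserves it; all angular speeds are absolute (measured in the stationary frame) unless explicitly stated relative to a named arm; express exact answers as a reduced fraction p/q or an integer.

86/33

topology: planetary set — G1 33T / G2 10T / G3 53T, arm = carrier (Willis)
ring teeth: 33 + 2·10 = 53
33(ω_sun−ω_arm) = −53(ω_ring−ω_arm),  ω_ring = 0, ω_arm = 1
ω_sun = 1 − (53/33)(0−1) = 86/33
ω_out/ω_in = 86/33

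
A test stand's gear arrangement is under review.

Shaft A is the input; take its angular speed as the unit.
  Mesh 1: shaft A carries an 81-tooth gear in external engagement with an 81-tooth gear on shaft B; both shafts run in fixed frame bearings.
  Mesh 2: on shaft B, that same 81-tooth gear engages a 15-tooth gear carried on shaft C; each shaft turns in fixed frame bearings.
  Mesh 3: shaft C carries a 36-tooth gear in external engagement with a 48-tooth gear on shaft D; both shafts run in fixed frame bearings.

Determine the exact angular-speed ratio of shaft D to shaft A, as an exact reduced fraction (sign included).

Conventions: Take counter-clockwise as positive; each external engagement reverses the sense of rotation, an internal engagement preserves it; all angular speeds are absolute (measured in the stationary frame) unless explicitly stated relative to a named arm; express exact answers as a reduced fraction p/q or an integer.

class = fixed-axis compound train [3 meshes; 3 ratios multiply, 3 sense flips]
mesh 1 [81T→81T]: running ratio 1, sense −
mesh 2 [81T→15T]: running ratio 27/5, sense +
mesh 3 [36T→48T]: running ratio 81/20, sense −
ω_out/ω_in = -81/20

-81/20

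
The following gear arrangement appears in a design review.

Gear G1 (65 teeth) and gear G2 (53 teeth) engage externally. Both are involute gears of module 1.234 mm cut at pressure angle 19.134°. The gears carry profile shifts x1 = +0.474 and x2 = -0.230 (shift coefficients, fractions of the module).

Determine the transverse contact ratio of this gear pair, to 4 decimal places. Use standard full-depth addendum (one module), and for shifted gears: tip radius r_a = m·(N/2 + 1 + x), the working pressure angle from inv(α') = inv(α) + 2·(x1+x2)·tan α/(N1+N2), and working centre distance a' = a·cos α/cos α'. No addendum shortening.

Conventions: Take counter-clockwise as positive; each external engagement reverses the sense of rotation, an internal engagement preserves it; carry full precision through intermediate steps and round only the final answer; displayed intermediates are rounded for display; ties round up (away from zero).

1.7831

topology: single-mesh involute geometry — m = 1.234, 65T/53T pair
base radii: r_b1 = 37.889382, r_b2 = 30.894419
tip radii: r_a1 = 41.923916, r_a2 = 33.651180
inv(α') = inv(19.134°) + 2·(+0.474-0.230)·tan α/(65+53) = 0.01442928  ⇒  α' = 19.79218°
a' = a·cos α / cos α' = 72.8060·cos 19.134°/cos 19.79218° = 73.102166
action lengths: √(r_a1²−r_b1²) = 17.944622, √(r_a2²−r_b2²) = 13.339294
base pitch p_b = π·m·cos α = 3.662554
CR = (17.944622 + 13.339294 − 73.102166·sin 19.79218°)/3.662554 = 1.783135
contact ratio ≈ 1.7831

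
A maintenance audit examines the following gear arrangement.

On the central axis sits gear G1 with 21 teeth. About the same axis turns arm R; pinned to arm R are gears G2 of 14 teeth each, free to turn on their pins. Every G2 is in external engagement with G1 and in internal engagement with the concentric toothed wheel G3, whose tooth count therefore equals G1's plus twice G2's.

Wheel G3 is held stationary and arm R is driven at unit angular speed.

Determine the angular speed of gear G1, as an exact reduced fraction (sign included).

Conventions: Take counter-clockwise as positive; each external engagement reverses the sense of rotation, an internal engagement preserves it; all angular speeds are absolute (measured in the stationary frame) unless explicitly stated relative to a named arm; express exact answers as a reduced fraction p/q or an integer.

recognized (axles ride arm R): planetary set, 21/14/49 teeth
ring teeth: 21 + 2·14 = 49
21(ω_sun−ω_arm) = −49(ω_ring−ω_arm),  ω_ring = 0, ω_arm = 1
ω_sun = 1 − (49/21)(0−1) = 10/3
exact speed ratio = 10/3

10/3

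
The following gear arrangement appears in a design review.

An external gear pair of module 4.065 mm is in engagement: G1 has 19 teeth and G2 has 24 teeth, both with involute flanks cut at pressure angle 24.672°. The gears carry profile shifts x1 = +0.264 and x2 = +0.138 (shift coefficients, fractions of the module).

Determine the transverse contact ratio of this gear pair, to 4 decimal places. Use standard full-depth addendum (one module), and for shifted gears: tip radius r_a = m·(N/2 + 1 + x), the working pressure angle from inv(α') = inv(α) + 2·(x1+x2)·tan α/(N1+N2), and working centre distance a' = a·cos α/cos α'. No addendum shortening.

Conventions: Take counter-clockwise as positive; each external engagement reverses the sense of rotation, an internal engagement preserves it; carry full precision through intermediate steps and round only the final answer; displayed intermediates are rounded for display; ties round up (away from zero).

1.3638

single-mesh involute tooth geometry (19T engaging 24T at module 4.065)
base radii: r_b1 = 35.092196, r_b2 = 44.326985
tip radii: r_a1 = 43.755660, r_a2 = 53.405970
inv(α') = inv(24.672°) + 2·(+0.264+0.138)·tan α/(19+24) = 0.03733794  ⇒  α' = 26.78873°
a' = a·cos α / cos α' = 87.3975·cos 24.672°/cos 26.78873° = 88.967682
action lengths: √(r_a1²−r_b1²) = 26.136096, √(r_a2²−r_b2²) = 29.787851
base pitch p_b = π·m·cos α = 11.604778
CR = (26.136096 + 29.787851 − 88.967682·sin 26.78873°)/11.604778 = 1.363752
contact ratio ≈ 1.3638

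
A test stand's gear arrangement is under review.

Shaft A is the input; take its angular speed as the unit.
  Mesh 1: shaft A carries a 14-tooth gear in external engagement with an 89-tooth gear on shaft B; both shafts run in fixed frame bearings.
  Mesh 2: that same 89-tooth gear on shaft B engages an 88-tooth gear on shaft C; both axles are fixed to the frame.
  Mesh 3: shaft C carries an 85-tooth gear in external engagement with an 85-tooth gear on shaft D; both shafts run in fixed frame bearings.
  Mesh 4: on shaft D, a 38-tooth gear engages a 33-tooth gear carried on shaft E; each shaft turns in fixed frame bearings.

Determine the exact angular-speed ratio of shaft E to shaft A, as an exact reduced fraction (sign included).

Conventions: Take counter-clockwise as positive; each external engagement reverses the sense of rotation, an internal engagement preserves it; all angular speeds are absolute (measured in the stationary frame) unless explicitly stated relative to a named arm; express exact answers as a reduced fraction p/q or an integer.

133/726

class = fixed-axis compound train [4 meshes; 4 ratios multiply, 4 sense flips]
mesh 1 [14T→89T]: running ratio 14/89, sense −
mesh 2 [89T→88T]: running ratio 7/44, sense +
mesh 3 [85T→85T]: running ratio 7/44, sense −
mesh 4 [38T→33T]: running ratio 133/726, sense +
ω_out/ω_in = 133/726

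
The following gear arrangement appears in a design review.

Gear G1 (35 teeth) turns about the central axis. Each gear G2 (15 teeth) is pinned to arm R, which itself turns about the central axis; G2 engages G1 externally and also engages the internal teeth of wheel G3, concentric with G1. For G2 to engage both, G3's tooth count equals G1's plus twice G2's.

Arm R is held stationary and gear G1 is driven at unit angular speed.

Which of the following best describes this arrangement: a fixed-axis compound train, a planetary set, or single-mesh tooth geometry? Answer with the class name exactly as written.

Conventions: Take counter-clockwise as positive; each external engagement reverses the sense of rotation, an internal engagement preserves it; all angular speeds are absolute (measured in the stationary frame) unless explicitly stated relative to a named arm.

class = planetary set [G3 = 35+2·15 = 65; Willis about the carrier]
classification: planetary set

planetary set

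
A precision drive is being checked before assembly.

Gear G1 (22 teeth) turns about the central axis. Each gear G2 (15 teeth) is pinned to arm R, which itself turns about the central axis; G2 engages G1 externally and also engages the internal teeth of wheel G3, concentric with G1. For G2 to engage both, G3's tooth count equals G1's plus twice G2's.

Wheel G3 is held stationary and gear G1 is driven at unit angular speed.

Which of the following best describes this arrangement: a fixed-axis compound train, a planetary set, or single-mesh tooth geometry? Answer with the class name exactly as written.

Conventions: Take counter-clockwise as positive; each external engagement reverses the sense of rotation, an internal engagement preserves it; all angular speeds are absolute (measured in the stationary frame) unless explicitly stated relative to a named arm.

planetary set

recognized (axles ride arm R): planetary set, 22/15/52 teeth
classification: planetary set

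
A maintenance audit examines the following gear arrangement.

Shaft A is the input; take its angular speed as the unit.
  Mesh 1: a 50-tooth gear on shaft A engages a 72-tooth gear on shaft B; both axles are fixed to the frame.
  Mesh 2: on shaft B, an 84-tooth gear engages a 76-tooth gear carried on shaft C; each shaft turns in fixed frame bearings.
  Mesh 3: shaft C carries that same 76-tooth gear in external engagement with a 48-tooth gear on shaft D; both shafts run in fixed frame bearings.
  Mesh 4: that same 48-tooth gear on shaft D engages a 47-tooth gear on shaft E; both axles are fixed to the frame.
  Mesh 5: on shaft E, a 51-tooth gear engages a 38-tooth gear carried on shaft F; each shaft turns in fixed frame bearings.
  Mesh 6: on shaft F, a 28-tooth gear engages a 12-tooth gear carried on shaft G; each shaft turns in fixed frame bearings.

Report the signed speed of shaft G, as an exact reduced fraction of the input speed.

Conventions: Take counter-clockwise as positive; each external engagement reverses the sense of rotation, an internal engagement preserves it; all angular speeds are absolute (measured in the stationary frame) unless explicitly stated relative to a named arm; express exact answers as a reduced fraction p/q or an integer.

20825/5358

6-mesh fixed-axis compound train (all bearings frame-fixed)
mesh 1 [50T→72T]: |ω|/ω_in = 1×50/72 = 25/36, sense flips to −
mesh 2 [84T→76T]: |ω|/ω_in = (25/36)×84/76 = 175/228, sense flips to +
mesh 3 [76T→48T]: |ω|/ω_in = (175/228)×76/48 = 175/144, sense flips to −
mesh 4 [48T→47T]: |ω|/ω_in = (175/144)×48/47 = 175/141, sense flips to +
mesh 5 [51T→38T]: |ω|/ω_in = (175/141)×51/38 = 2975/1786, sense flips to −
mesh 6 [28T→12T]: |ω|/ω_in = (2975/1786)×28/12 = 20825/5358, sense flips to +
signed output speed (× input speed) = 20825/5358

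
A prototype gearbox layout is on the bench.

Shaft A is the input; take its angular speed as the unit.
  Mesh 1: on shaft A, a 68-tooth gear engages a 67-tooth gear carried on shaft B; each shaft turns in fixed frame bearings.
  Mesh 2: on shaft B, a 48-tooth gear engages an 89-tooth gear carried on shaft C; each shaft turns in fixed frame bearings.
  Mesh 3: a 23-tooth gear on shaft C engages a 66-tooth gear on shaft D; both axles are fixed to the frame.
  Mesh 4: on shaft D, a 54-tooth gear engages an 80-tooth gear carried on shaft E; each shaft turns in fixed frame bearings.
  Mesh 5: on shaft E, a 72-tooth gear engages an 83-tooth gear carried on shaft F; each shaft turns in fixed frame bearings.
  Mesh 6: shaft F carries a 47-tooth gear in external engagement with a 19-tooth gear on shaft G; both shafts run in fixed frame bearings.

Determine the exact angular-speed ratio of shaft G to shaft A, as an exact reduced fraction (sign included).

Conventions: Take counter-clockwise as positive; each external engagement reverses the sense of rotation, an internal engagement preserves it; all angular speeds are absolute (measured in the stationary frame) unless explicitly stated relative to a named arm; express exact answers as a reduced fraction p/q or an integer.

142899552/517200805

class = fixed-axis compound train [6 meshes; 6 ratios multiply, 6 sense flips]
mesh 1 [68T→67T]: running ratio 68/67, sense −
mesh 2 [48T→89T]: running ratio 3264/5963, sense +
mesh 3 [23T→66T]: running ratio 12512/65593, sense −
mesh 4 [54T→80T]: running ratio 42228/327965, sense +
mesh 5 [72T→83T]: running ratio 3040416/27221095, sense −
mesh 6 [47T→19T]: running ratio 142899552/517200805, sense +
ω_out/ω_in = 142899552/517200805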